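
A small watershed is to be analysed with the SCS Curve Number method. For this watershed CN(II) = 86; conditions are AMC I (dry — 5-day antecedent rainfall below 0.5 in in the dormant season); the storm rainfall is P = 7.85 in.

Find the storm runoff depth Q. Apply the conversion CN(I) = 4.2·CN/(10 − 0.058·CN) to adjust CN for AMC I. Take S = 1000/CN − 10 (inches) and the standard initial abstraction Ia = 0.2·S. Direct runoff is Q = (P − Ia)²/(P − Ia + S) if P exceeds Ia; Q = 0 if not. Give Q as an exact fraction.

Dry (AMC I): CN(I) = 4.2·86/(10 − 0.058·86) = (1806/5)/(1253/250) = 12900/179 ≈ 72.067
Max retention: S = 1000/(12900/179) − 10 = 500/129 in (≈ 3.876 in)
Ia = 0.2S: 0.2·3.876 = 0.775 in (exactly 100/129)
Excess rainfall: 7.850 − 0.775 = 7.075 in; P > Ia so Q > 0
Q: (18253/2580)² ÷ (28253/2580) = 333172009/72892740 in (≈ 4.571 in)

Q = 333172009/72892740 in ≈ 4.571 in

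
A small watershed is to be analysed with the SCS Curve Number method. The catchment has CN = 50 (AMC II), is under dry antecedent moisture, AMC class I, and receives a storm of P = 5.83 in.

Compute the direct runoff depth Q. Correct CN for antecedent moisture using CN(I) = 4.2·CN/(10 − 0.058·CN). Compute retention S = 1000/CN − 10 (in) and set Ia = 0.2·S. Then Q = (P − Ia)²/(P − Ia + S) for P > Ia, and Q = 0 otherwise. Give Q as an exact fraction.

Adjust CN=50 to AMC I: 4.2·50/(10 − 0.058·50) → 210 ÷ (71/10) = 2100/71 ≈ 29.577
S = 1000/(2100/71) − 10 = 500/21 in ≈ 23.810 in
Ia = 0.2·(500/21) = 100/21 in ≈ 4.762 in
P − Ia = 5.830 − 4.762 = 2243/2100 ≈ 1.068 in (> 0, runoff occurs)
Q = (2243/2100)²/((2243/2100) + 500/21) = (5031049/4410000)/(52243/2100) = 5031049/109710300 in ≈ 0.046 in

Q = 5031049/109710300 in ≈ 0.046 in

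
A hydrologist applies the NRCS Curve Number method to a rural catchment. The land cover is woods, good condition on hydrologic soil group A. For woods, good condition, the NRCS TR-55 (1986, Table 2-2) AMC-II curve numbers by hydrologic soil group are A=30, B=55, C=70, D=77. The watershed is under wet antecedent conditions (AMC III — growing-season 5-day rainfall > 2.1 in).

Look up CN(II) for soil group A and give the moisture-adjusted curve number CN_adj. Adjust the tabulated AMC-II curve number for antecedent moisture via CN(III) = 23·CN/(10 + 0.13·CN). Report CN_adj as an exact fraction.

CN_adj = 6900/139 ≈ 49.640

NRCS table: woods, good condition, soil group A → CN(II) = 30
Wet (AMC III): CN(III) = 23·30/(10 + 0.13·30) = 690/(139/10) = 6900/139 ≈ 49.640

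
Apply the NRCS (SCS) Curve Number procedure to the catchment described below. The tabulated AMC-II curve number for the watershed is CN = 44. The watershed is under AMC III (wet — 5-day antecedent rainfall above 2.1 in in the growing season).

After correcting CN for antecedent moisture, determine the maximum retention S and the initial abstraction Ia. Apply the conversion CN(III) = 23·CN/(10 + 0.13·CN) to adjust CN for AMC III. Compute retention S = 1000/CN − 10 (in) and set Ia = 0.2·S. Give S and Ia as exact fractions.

S = 1400/253 in ≈ 5.534 in; Ia = 280/253 in ≈ 1.107 in

Adjust CN=44 to AMC III: 23·44/(10 + 0.13·44) → 1012 ÷ (393/25) = 25300/393 ≈ 64.377
Retention S: 1000/CN − 10 with CN=64.377 → S = 1400/253 ≈ 5.534 in
Initial abstraction Ia = S/5 = (1400/253)/5 = 280/253 ≈ 1.107 in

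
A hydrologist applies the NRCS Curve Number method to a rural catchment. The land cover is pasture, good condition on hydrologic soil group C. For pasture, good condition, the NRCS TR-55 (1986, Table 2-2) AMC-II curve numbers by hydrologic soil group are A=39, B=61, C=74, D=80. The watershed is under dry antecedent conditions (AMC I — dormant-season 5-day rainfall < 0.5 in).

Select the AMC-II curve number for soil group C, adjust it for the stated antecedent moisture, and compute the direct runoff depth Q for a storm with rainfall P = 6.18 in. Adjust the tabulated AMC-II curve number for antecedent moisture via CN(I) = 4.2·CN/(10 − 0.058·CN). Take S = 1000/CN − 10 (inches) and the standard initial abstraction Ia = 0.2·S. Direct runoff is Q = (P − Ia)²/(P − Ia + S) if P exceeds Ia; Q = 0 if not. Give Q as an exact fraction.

Q = 30657558649/19428613050 in ≈ 1.578 in

NRCS table: pasture, good condition, soil group C → CN(II) = 74
Dry (AMC I): CN(I) = 4.2·74/(10 − 0.058·74) = (1554/5)/(1427/250) = 77700/1427 ≈ 54.450
S = 1000/(77700/1427) − 10 = 6500/777 in ≈ 8.366 in
Ia = 0.2S: 0.2·8.366 = 1.673 in (exactly 1300/777)
P − Ia = 6.180 − 1.673 = 175093/38850 ≈ 4.507 in (> 0, runoff occurs)
Q: (175093/38850)² ÷ (500093/38850) = 30657558649/19428613050 in (≈ 1.578 in)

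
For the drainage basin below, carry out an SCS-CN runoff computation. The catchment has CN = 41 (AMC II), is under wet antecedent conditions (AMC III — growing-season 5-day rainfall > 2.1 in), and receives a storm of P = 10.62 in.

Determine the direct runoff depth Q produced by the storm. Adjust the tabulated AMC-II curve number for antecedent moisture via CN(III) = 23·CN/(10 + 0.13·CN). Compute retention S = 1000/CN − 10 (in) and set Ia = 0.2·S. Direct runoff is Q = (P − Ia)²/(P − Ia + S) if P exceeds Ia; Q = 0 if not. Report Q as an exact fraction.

Q = 3307254971/588762050 in ≈ 5.617 in

Adjust CN=41 to AMC III: 23·41/(10 + 0.13·41) → 943 ÷ (1533/100) = 94300/1533 ≈ 61.513
Retention S: 1000/CN − 10 with CN=61.513 → S = 5900/943 ≈ 6.257 in
Ia = 0.2S: 0.2·6.257 = 1.251 in (exactly 1180/943)
P − Ia = 10.620 − 1.251 = 441733/47150 ≈ 9.369 in (> 0, runoff occurs)
Q = (441733/47150)²/((441733/47150) + 5900/943) = (195128043289/2223122500)/(736733/47150) = 3307254971/588762050 in ≈ 5.617 in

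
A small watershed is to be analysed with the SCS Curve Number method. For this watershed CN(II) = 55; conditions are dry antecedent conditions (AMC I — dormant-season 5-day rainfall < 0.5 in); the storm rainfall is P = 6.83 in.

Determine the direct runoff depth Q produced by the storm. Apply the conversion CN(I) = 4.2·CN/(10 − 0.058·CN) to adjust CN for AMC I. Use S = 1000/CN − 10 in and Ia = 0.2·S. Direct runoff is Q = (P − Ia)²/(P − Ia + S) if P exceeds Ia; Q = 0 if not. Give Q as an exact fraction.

Q = 510353281/1328950700 in ≈ 0.384 in

CN(I) from CN(II)=55: (4.2·55)/(10 − 0.058·55) = 7700/227 ≈ 33.921
S = 1000/(7700/227) − 10 = 1500/77 in ≈ 19.481 in
Ia = 0.2·(1500/77) = 300/77 in ≈ 3.896 in
P − Ia = 6.830 − 3.896 = 22591/7700 ≈ 2.934 in (> 0, runoff occurs)
Q = (22591/7700)²/((22591/7700) + 1500/77) = (510353281/59290000)/(172591/7700) = 510353281/1328950700 in ≈ 0.384 in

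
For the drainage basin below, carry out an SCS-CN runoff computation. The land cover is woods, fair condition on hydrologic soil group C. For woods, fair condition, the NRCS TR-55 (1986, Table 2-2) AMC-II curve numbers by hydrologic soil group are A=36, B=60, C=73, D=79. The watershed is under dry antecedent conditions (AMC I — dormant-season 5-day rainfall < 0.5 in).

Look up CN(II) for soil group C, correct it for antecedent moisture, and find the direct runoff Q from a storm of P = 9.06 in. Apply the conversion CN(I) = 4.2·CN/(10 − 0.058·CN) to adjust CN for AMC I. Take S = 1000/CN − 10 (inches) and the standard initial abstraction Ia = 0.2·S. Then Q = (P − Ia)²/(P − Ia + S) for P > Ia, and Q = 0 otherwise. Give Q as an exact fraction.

NRCS table: woods, fair condition, soil group C → CN(II) = 73
Dry (AMC I): CN(I) = 4.2·73/(10 − 0.058·73) = (1533/5)/(2883/500) = 51100/961 ≈ 53.174
Retention S: 1000/CN − 10 with CN=53.174 → S = 4500/511 ≈ 8.806 in
Ia = 0.2S: 0.2·8.806 = 1.761 in (exactly 900/511)
Since P=9.060 > Ia=1.761: effective rainfall P−Ia = 186483/25550 in
Runoff Q = (P−Ia)²/(P−Ia+S) = (7.299)²/(7.299+8.806) = 11591969763/3504463550 ≈ 3.308 in

Q = 11591969763/3504463550 in ≈ 3.308 in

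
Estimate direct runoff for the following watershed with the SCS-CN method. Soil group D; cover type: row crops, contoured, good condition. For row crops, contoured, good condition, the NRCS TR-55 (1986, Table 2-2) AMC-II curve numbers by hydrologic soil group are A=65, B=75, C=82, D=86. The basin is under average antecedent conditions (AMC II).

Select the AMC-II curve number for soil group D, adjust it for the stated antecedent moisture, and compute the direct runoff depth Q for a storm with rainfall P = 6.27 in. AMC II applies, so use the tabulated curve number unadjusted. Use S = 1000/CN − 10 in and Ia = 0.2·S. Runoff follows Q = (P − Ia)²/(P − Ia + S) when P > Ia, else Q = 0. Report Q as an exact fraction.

Q = 653364721/140012300 in ≈ 4.666 in

NRCS table: row crops, contoured, good condition, soil group D → CN(II) = 86
AMC II — tabulated CN = 86 applies directly.
S = 1000/86 − 10 = 70/43 in ≈ 1.628 in
Ia = 0.2S: 0.2·1.628 = 0.326 in (exactly 14/43)
P − Ia = 6.270 − 0.326 = 25561/4300 ≈ 5.944 in (> 0, runoff occurs)
Q = (25561/4300)²/((25561/4300) + 70/43) = (653364721/18490000)/(32561/4300) = 653364721/140012300 in ≈ 4.666 in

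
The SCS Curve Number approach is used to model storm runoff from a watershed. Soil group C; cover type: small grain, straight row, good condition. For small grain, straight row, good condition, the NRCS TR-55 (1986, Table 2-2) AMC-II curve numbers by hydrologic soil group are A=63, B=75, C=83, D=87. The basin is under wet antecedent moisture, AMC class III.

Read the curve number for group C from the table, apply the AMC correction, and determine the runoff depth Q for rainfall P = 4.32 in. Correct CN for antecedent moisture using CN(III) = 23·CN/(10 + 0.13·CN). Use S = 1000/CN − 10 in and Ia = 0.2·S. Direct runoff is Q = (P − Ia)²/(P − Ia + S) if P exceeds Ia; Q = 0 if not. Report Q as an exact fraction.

NRCS table: small grain, straight row, good condition, soil group C → CN(II) = 83
Wet (AMC III): CN(III) = 23·83/(10 + 0.13·83) = 1909/(2079/100) = 190900/2079 ≈ 91.823
Max retention: S = 1000/(190900/2079) − 10 = 1700/1909 in (≈ 0.891 in)
Ia = 0.2S: 0.2·0.891 = 0.178 in (exactly 340/1909)
Excess rainfall: 4.320 − 0.178 = 4.142 in; P > Ia so Q > 0
Runoff Q = (P−Ia)²/(P−Ia+S) = (4.142)²/(4.142+0.891) = 9768554896/2865552175 ≈ 3.409 in

Q = 9768554896/2865552175 in ≈ 3.409 in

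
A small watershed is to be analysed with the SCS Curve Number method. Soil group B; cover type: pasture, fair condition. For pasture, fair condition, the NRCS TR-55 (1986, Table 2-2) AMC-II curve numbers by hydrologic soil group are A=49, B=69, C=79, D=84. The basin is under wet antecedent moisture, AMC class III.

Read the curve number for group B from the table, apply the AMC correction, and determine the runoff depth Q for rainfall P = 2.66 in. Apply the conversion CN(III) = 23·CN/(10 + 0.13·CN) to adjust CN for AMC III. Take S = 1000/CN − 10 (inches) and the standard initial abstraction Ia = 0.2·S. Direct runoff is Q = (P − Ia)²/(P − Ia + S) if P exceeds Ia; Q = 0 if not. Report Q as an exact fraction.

Q = 32425565041/26587883850 in ≈ 1.220 in

NRCS table: pasture, fair condition, soil group B → CN(II) = 69
Adjust CN=69 to AMC III: 23·69/(10 + 0.13·69) → 1587 ÷ (1897/100) = 158700/1897 ≈ 83.658
S = 1000/(158700/1897) − 10 = 3100/1587 in ≈ 1.953 in
Ia = 0.2S: 0.2·1.953 = 0.391 in (exactly 620/1587)
Excess rainfall: 2.660 − 0.391 = 2.269 in; P > Ia so Q > 0
Runoff Q = (P−Ia)²/(P−Ia+S) = (2.269)²/(2.269+1.953) = 32425565041/26587883850 ≈ 1.220 in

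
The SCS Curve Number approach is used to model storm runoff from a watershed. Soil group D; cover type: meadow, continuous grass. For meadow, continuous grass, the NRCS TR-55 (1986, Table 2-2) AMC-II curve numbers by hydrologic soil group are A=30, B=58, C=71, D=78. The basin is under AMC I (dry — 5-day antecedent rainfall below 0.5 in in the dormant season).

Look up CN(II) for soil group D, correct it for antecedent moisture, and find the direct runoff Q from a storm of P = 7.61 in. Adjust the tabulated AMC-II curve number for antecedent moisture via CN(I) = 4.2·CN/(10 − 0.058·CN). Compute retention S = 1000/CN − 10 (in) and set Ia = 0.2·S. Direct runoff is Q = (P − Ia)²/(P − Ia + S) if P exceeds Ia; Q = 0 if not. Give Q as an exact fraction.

Q = 263434801081/87080912100 in ≈ 3.025 in

NRCS table: meadow, continuous grass, soil group D → CN(II) = 78
Adjust CN=78 to AMC I: 4.2·78/(10 − 0.058·78) → (1638/5) ÷ (1369/250) = 81900/1369 ≈ 59.825
Max retention: S = 1000/(81900/1369) − 10 = 5500/819 in (≈ 6.716 in)
Ia = 0.2S: 0.2·6.716 = 1.343 in (exactly 1100/819)
Since P=7.610 > Ia=1.343: effective rainfall P−Ia = 513259/81900 in
Runoff Q = (P−Ia)²/(P−Ia+S) = (6.267)²/(6.267+6.716) = 263434801081/87080912100 ≈ 3.025 in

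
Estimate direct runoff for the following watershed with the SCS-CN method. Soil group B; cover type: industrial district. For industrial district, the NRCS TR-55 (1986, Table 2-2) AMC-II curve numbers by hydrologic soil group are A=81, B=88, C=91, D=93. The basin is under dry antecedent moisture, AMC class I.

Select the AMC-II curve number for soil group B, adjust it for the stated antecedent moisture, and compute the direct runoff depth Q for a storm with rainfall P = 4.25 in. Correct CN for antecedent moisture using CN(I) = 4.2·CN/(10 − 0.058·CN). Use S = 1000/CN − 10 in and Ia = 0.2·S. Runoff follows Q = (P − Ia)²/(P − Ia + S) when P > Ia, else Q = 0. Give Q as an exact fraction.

Q = 1229881/649572 in ≈ 1.893 in

NRCS table: industrial district, soil group B → CN(II) = 88
Dry (AMC I): CN(I) = 4.2·88/(10 − 0.058·88) = (1848/5)/(612/125) = 3850/51 ≈ 75.490
S = 1000/(3850/51) − 10 = 250/77 in ≈ 3.247 in
Ia = 0.2·(250/77) = 50/77 in ≈ 0.649 in
Since P=4.250 > Ia=0.649: effective rainfall P−Ia = 1109/308 in
Q: (1109/308)² ÷ (2109/308) = 1229881/649572 in (≈ 1.893 in)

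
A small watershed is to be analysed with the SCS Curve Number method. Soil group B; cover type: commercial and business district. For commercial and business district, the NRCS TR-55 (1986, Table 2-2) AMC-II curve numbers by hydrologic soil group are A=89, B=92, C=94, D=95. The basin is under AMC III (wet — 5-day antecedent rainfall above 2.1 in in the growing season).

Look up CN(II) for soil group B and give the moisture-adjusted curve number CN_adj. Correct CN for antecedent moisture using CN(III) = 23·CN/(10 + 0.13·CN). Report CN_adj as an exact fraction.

NRCS table: commercial and business district, soil group B → CN(II) = 92
Adjust CN=92 to AMC III: 23·92/(10 + 0.13·92) → 2116 ÷ (549/25) = 52900/549 ≈ 96.357

CN_adj = 52900/549 ≈ 96.357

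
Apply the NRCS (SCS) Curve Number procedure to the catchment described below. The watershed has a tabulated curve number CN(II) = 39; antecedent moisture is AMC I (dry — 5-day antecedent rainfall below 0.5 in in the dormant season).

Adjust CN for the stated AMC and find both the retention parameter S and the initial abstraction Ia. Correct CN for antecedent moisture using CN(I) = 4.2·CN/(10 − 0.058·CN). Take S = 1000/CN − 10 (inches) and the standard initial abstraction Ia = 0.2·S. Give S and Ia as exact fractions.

CN(I) from CN(II)=39: (4.2·39)/(10 − 0.058·39) = 81900/3869 ≈ 21.168
Max retention: S = 1000/(81900/3869) − 10 = 30500/819 in (≈ 37.241 in)
Initial abstraction Ia = S/5 = (30500/819)/5 = 6100/819 ≈ 7.448 in

S = 30500/819 in ≈ 37.241 in; Ia = 6100/819 in ≈ 7.448 in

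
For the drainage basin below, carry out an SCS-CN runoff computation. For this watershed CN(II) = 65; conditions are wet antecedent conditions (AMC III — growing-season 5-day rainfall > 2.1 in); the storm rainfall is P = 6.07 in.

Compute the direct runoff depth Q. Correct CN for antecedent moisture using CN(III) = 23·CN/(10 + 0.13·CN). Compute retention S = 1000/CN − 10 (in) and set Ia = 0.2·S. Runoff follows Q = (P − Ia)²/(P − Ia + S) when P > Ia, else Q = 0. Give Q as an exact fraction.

Q = 28053905049/7101040700 in ≈ 3.951 in

Adjust CN=65 to AMC III: 23·65/(10 + 0.13·65) → 1495 ÷ (369/20) = 29900/369 ≈ 81.030
S = 1000/(29900/369) − 10 = 700/299 in ≈ 2.341 in
Initial abstraction Ia = S/5 = (700/299)/5 = 140/299 ≈ 0.468 in
P − Ia = 6.070 − 0.468 = 167493/29900 ≈ 5.602 in (> 0, runoff occurs)
Runoff Q = (P−Ia)²/(P−Ia+S) = (5.602)²/(5.602+2.341) = 28053905049/7101040700 ≈ 3.951 in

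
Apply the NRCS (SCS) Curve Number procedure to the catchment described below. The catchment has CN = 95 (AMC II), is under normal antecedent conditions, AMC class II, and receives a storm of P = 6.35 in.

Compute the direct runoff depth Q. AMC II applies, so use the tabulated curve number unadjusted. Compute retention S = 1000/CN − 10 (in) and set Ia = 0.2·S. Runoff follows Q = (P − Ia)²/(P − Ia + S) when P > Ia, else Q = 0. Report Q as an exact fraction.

Q = 5631129/977740 in ≈ 5.759 in

Average conditions: CN = 95 (no AMC adjustment).
Max retention: S = 1000/95 − 10 = 10/19 in (≈ 0.526 in)
Ia = 0.2·(10/19) = 2/19 in ≈ 0.105 in
Since P=6.350 > Ia=0.105: effective rainfall P−Ia = 2373/380 in
Q = (2373/380)²/((2373/380) + 10/19) = (5631129/144400)/(2573/380) = 5631129/977740 in ≈ 5.759 in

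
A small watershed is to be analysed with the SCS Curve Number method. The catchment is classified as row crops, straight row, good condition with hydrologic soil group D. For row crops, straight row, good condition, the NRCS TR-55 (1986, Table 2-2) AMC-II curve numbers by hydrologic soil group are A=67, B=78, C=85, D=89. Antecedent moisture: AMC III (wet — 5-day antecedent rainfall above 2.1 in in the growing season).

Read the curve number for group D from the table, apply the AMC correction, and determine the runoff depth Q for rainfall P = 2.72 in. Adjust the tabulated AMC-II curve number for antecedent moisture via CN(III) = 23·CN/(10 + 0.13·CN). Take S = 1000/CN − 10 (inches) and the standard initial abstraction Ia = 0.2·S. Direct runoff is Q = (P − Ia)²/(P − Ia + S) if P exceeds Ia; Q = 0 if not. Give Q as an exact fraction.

NRCS table: row crops, straight row, good condition, soil group D → CN(II) = 89
Wet (AMC III): CN(III) = 23·89/(10 + 0.13·89) = 2047/(2157/100) = 204700/2157 ≈ 94.900
Max retention: S = 1000/(204700/2157) − 10 = 1100/2047 in (≈ 0.537 in)
Ia = 0.2·(1100/2047) = 220/2047 in ≈ 0.107 in
Since P=2.720 > Ia=0.107: effective rainfall P−Ia = 133696/51175 in
Q: (133696/51175)² ÷ (161196/51175) = 4468655104/2062301325 in (≈ 2.167 in)

Q = 4468655104/2062301325 in ≈ 2.167 in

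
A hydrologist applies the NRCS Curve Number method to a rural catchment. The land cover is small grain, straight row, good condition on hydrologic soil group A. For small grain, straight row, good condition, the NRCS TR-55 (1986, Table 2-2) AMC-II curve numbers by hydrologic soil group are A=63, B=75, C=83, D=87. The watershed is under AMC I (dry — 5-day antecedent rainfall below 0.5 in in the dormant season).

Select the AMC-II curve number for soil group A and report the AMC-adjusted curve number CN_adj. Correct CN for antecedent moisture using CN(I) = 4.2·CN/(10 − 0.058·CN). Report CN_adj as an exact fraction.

NRCS table: small grain, straight row, good condition, soil group A → CN(II) = 63
Adjust CN=63 to AMC I: 4.2·63/(10 − 0.058·63) → (1323/5) ÷ (3173/500) = 132300/3173 ≈ 41.696

CN_adj = 132300/3173 ≈ 41.696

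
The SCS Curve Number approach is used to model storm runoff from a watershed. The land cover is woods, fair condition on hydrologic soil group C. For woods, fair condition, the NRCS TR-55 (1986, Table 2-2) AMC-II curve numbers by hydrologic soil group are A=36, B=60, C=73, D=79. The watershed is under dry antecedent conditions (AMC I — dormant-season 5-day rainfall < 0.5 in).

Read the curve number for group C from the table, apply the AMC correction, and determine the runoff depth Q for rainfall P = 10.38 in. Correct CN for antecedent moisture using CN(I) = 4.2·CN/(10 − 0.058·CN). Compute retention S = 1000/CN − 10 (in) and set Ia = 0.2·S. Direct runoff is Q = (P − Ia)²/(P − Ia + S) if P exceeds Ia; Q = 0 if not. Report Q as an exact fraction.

NRCS table: woods, fair condition, soil group C → CN(II) = 73
Adjust CN=73 to AMC I: 4.2·73/(10 − 0.058·73) → (1533/5) ÷ (2883/500) = 51100/961 ≈ 53.174
Retention S: 1000/CN − 10 with CN=53.174 → S = 4500/511 ≈ 8.806 in
Initial abstraction Ia = S/5 = (4500/511)/5 = 900/511 ≈ 1.761 in
Excess rainfall: 10.380 − 1.761 = 8.619 in; P > Ia so Q > 0
Q: (220209/25550)² ÷ (445209/25550) = 16164001227/3791696650 in (≈ 4.263 in)

Q = 16164001227/3791696650 in ≈ 4.263 in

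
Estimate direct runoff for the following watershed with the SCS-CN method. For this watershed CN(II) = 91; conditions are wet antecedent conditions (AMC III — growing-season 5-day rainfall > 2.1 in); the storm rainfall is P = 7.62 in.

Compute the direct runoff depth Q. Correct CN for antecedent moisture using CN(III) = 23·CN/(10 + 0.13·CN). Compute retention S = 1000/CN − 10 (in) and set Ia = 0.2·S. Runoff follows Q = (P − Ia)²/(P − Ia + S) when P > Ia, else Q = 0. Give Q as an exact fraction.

Adjust CN=91 to AMC III: 23·91/(10 + 0.13·91) → 2093 ÷ (2183/100) = 209300/2183 ≈ 95.877
Max retention: S = 1000/(209300/2183) − 10 = 900/2093 in (≈ 0.430 in)
Ia = 0.2S: 0.2·0.430 = 0.086 in (exactly 180/2093)
Since P=7.620 > Ia=0.086: effective rainfall P−Ia = 788433/104650 in
Q = (788433/104650)²/((788433/104650) + 900/2093) = (621626595489/10951622500)/(833433/104650) = 207208865163/29072921150 in ≈ 7.127 in

Q = 207208865163/29072921150 in ≈ 7.127 in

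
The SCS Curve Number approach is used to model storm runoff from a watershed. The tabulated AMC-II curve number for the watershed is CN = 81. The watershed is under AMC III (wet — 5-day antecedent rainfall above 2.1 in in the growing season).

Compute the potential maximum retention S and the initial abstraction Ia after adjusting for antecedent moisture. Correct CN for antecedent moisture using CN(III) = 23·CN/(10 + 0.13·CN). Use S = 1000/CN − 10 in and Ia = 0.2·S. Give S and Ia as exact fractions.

S = 1900/1863 in ≈ 1.020 in; Ia = 380/1863 in ≈ 0.204 in

Wet (AMC III): CN(III) = 23·81/(10 + 0.13·81) = 1863/(2053/100) = 186300/2053 ≈ 90.745
Retention S: 1000/CN − 10 with CN=90.745 → S = 1900/1863 ≈ 1.020 in
Initial abstraction Ia = S/5 = (1900/1863)/5 = 380/1863 ≈ 0.204 in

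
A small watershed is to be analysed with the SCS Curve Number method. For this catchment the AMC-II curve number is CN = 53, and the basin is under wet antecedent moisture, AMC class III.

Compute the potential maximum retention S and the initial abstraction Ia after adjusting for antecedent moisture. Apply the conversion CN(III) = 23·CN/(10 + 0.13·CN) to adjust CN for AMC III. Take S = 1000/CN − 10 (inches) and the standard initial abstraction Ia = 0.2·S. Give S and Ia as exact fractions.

Wet (AMC III): CN(III) = 23·53/(10 + 0.13·53) = 1219/(1689/100) = 121900/1689 ≈ 72.173
S = 1000/(121900/1689) − 10 = 4700/1219 in ≈ 3.856 in
Ia = 0.2S: 0.2·3.856 = 0.771 in (exactly 940/1219)

S = 4700/1219 in ≈ 3.856 in; Ia = 940/1219 in ≈ 0.771 in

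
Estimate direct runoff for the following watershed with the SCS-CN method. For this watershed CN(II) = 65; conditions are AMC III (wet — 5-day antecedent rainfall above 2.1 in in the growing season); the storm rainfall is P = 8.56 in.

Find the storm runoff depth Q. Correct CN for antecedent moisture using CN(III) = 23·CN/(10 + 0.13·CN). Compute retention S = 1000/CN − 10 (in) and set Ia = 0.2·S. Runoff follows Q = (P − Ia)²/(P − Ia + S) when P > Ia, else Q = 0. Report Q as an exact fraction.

Adjust CN=65 to AMC III: 23·65/(10 + 0.13·65) → 1495 ÷ (369/20) = 29900/369 ≈ 81.030
S = 1000/(29900/369) − 10 = 700/299 in ≈ 2.341 in
Ia = 0.2·(700/299) = 140/299 in ≈ 0.468 in
Since P=8.560 > Ia=0.468: effective rainfall P−Ia = 60486/7475 in
Runoff Q = (P−Ia)²/(P−Ia+S) = (8.092)²/(8.092+2.341) = 1829278098/291472675 ≈ 6.276 in

Q = 1829278098/291472675 in ≈ 6.276 in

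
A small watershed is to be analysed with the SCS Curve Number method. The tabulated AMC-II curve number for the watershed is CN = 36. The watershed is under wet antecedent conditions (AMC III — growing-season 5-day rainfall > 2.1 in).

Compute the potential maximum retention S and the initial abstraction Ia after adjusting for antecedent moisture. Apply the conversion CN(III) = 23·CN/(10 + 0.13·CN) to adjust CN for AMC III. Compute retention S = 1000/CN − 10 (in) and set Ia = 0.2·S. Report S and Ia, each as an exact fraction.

Wet (AMC III): CN(III) = 23·36/(10 + 0.13·36) = 828/(367/25) = 20700/367 ≈ 56.403
S = 1000/(20700/367) − 10 = 1600/207 in ≈ 7.729 in
Ia = 0.2·(1600/207) = 320/207 in ≈ 1.546 in

S = 1600/207 in ≈ 7.729 in; Ia = 320/207 in ≈ 1.546 in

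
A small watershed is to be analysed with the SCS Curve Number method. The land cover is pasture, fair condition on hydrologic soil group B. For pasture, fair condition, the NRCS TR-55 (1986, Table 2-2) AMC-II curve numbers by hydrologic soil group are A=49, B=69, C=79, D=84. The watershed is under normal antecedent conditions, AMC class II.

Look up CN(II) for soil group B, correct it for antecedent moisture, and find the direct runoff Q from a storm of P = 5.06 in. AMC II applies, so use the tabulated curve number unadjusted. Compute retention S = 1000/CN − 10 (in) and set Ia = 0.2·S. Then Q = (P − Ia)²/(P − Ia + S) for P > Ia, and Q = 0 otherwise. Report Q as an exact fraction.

Q = 206123449/103006650 in ≈ 2.001 in

NRCS table: pasture, fair condition, soil group B → CN(II) = 69
Average conditions: CN = 69 (no AMC adjustment).
S = 1000/69 − 10 = 310/69 in ≈ 4.493 in
Initial abstraction Ia = S/5 = (310/69)/5 = 62/69 ≈ 0.899 in
Excess rainfall: 5.060 − 0.899 = 4.161 in; P > Ia so Q > 0
Q: (14357/3450)² ÷ (29857/3450) = 206123449/103006650 in (≈ 2.001 in)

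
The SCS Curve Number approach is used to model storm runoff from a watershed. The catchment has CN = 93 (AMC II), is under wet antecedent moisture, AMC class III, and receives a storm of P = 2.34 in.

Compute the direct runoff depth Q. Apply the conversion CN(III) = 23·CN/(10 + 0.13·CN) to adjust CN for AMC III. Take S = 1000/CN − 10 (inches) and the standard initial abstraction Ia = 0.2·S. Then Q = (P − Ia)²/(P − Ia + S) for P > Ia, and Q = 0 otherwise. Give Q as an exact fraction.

Adjust CN=93 to AMC III: 23·93/(10 + 0.13·93) → 2139 ÷ (2209/100) = 213900/2209 ≈ 96.831
Retention S: 1000/CN − 10 with CN=96.831 → S = 700/2139 ≈ 0.327 in
Initial abstraction Ia = S/5 = (700/2139)/5 = 140/2139 ≈ 0.065 in
Excess rainfall: 2.340 − 0.065 = 2.275 in; P > Ia so Q > 0
Q = (243263/106950)²/((243263/106950) + 700/2139) = (59176887169/11438302500)/(278263/106950) = 59176887169/29760227850 in ≈ 1.988 in

Q = 59176887169/29760227850 in ≈ 1.988 in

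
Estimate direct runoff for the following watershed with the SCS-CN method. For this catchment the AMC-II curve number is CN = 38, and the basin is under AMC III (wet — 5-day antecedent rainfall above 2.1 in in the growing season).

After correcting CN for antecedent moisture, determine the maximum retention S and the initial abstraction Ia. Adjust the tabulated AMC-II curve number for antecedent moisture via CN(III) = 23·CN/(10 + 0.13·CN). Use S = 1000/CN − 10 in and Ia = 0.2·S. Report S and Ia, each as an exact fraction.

S = 3100/437 in ≈ 7.094 in; Ia = 620/437 in ≈ 1.419 in

Wet (AMC III): CN(III) = 23·38/(10 + 0.13·38) = 874/(747/50) = 43700/747 ≈ 58.501
S = 1000/(43700/747) − 10 = 3100/437 in ≈ 7.094 in
Ia = 0.2S: 0.2·7.094 = 1.419 in (exactly 620/437)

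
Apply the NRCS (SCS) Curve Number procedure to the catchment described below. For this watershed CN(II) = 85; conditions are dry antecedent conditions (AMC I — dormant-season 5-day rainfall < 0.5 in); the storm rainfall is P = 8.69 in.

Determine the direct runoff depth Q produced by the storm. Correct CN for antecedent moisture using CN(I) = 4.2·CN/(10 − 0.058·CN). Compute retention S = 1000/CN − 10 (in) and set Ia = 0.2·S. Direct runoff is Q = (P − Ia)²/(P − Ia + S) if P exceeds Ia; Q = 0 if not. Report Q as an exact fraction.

Q = 8725614921/1706590900 in ≈ 5.113 in

Dry (AMC I): CN(I) = 4.2·85/(10 − 0.058·85) = 357/(507/100) = 11900/169 ≈ 70.414
Retention S: 1000/CN − 10 with CN=70.414 → S = 500/119 ≈ 4.202 in
Ia = 0.2S: 0.2·4.202 = 0.840 in (exactly 100/119)
Excess rainfall: 8.690 − 0.840 = 7.850 in; P > Ia so Q > 0
Q: (93411/11900)² ÷ (143411/11900) = 8725614921/1706590900 in (≈ 5.113 in)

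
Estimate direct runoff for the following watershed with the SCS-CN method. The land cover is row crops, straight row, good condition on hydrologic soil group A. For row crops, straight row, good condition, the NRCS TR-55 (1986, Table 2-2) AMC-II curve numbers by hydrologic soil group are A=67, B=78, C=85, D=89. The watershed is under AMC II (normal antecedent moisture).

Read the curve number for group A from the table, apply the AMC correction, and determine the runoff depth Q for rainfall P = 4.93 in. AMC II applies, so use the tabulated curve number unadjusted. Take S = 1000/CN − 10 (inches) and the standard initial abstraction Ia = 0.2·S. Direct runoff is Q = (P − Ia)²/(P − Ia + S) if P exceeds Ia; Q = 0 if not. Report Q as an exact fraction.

Q = 698597761/398187700 in ≈ 1.754 in

NRCS table: row crops, straight row, good condition, soil group A → CN(II) = 67
CN(II) = 67; AMC II needs no correction.
Retention S: 1000/CN − 10 with CN=67.000 → S = 330/67 ≈ 4.925 in
Ia = 0.2·(330/67) = 66/67 in ≈ 0.985 in
Excess rainfall: 4.930 − 0.985 = 3.945 in; P > Ia so Q > 0
Q = (26431/6700)²/((26431/6700) + 330/67) = (698597761/44890000)/(59431/6700) = 698597761/398187700 in ≈ 1.754 in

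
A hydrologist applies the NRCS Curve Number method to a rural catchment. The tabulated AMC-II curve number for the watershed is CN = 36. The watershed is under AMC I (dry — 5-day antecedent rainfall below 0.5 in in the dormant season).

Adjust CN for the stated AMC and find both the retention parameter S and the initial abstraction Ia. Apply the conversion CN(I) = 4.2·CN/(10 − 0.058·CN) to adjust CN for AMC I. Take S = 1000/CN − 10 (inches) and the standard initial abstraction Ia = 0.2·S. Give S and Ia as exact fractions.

S = 8000/189 in ≈ 42.328 in; Ia = 1600/189 in ≈ 8.466 in

Adjust CN=36 to AMC I: 4.2·36/(10 − 0.058·36) → (756/5) ÷ (989/125) = 18900/989 ≈ 19.110
Retention S: 1000/CN − 10 with CN=19.110 → S = 8000/189 ≈ 42.328 in
Ia = 0.2S: 0.2·42.328 = 8.466 in (exactly 1600/189)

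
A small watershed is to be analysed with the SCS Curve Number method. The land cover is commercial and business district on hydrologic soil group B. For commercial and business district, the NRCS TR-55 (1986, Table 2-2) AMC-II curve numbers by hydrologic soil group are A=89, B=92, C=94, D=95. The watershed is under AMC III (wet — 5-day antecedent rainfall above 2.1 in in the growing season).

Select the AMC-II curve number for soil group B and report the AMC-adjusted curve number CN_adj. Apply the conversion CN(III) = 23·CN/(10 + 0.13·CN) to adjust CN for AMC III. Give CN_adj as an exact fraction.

NRCS table: commercial and business district, soil group B → CN(II) = 92
Wet (AMC III): CN(III) = 23·92/(10 + 0.13·92) = 2116/(549/25) = 52900/549 ≈ 96.357

CN_adj = 52900/549 ≈ 96.357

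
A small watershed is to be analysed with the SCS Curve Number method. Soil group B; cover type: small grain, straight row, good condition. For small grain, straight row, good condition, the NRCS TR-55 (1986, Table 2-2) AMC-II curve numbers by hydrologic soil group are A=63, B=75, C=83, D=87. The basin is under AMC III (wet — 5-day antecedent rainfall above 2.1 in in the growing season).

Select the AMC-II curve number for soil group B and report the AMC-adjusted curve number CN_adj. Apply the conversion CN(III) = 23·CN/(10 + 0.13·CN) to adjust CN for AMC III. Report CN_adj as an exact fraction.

NRCS table: small grain, straight row, good condition, soil group B → CN(II) = 75
CN(III) from CN(II)=75: (23·75)/(10 + 0.13·75) = 6900/79 ≈ 87.342

CN_adj = 6900/79 ≈ 87.342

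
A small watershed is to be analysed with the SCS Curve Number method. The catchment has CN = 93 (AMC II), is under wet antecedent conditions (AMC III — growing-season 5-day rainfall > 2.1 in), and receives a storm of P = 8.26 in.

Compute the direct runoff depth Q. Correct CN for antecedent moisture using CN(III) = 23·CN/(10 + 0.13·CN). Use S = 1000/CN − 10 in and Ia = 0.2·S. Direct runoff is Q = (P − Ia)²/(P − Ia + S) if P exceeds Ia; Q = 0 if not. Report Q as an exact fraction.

Q = 109727032807/13924996950 in ≈ 7.880 in

CN(III) from CN(II)=93: (23·93)/(10 + 0.13·93) = 213900/2209 ≈ 96.831
Retention S: 1000/CN − 10 with CN=96.831 → S = 700/2139 ≈ 0.327 in
Ia = 0.2S: 0.2·0.327 = 0.065 in (exactly 140/2139)
Excess rainfall: 8.260 − 0.065 = 8.195 in; P > Ia so Q > 0
Q: (876407/106950)² ÷ (911407/106950) = 109727032807/13924996950 in (≈ 7.880 in)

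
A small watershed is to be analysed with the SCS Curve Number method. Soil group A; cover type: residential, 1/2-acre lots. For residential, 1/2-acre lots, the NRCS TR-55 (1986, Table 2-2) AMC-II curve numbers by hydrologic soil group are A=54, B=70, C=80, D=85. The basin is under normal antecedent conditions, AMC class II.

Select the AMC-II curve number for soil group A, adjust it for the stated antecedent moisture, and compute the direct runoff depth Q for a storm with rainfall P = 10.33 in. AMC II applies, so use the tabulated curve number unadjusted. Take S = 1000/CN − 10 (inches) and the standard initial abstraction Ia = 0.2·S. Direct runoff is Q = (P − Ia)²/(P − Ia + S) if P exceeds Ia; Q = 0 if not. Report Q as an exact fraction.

Q = 542470681/124985700 in ≈ 4.340 in

NRCS table: residential, 1/2-acre lots, soil group A → CN(II) = 54
Average conditions: CN = 54 (no AMC adjustment).
Max retention: S = 1000/54 − 10 = 230/27 in (≈ 8.519 in)
Ia = 0.2S: 0.2·8.519 = 1.704 in (exactly 46/27)
P − Ia = 10.330 − 1.704 = 23291/2700 ≈ 8.626 in (> 0, runoff occurs)
Runoff Q = (P−Ia)²/(P−Ia+S) = (8.626)²/(8.626+8.519) = 542470681/124985700 ≈ 4.340 in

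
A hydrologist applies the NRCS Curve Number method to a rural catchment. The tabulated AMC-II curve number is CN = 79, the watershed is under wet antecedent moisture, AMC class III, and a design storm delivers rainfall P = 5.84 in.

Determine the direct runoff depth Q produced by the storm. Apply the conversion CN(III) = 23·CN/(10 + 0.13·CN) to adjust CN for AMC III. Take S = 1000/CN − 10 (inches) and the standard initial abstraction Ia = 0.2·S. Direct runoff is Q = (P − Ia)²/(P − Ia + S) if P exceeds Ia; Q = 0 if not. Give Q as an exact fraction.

Adjust CN=79 to AMC III: 23·79/(10 + 0.13·79) → 1817 ÷ (2027/100) = 181700/2027 ≈ 89.640
Max retention: S = 1000/(181700/2027) − 10 = 2100/1817 in (≈ 1.156 in)
Ia = 0.2S: 0.2·1.156 = 0.231 in (exactly 420/1817)
Excess rainfall: 5.840 − 0.231 = 5.609 in; P > Ia so Q > 0
Q = (254782/45425)²/((254782/45425) + 2100/1817) = (64913867524/2063430625)/(307282/45425) = 32456933762/6979142425 in ≈ 4.651 in

Q = 32456933762/6979142425 in ≈ 4.651 in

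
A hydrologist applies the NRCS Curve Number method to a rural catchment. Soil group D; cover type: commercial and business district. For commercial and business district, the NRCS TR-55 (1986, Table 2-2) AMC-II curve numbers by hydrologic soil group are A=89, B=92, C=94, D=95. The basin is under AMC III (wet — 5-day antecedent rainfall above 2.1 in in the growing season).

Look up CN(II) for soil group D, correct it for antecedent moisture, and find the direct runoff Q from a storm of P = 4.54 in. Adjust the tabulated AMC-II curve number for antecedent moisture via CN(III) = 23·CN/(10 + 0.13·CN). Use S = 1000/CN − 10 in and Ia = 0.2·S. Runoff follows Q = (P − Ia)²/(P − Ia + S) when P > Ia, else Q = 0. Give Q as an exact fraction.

Q = 9643043601/2254898150 in ≈ 4.276 in

NRCS table: commercial and business district, soil group D → CN(II) = 95
Adjust CN=95 to AMC III: 23·95/(10 + 0.13·95) → 2185 ÷ (447/20) = 43700/447 ≈ 97.763
Retention S: 1000/CN − 10 with CN=97.763 → S = 100/437 ≈ 0.229 in
Ia = 0.2S: 0.2·0.229 = 0.046 in (exactly 20/437)
Excess rainfall: 4.540 − 0.046 = 4.494 in; P > Ia so Q > 0
Runoff Q = (P−Ia)²/(P−Ia+S) = (4.494)²/(4.494+0.229) = 9643043601/2254898150 ≈ 4.276 in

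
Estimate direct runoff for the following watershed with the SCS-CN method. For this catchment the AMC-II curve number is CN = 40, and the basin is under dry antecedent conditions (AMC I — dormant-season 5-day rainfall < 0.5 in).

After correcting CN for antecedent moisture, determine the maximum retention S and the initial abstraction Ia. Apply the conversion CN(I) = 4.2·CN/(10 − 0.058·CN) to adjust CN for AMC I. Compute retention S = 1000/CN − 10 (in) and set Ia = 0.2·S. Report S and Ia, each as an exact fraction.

Dry (AMC I): CN(I) = 4.2·40/(10 − 0.058·40) = 168/(192/25) = 175/8 ≈ 21.875
Max retention: S = 1000/(175/8) − 10 = 250/7 in (≈ 35.714 in)
Ia = 0.2S: 0.2·35.714 = 7.143 in (exactly 50/7)

S = 250/7 in ≈ 35.714 in; Ia = 50/7 in ≈ 7.143 in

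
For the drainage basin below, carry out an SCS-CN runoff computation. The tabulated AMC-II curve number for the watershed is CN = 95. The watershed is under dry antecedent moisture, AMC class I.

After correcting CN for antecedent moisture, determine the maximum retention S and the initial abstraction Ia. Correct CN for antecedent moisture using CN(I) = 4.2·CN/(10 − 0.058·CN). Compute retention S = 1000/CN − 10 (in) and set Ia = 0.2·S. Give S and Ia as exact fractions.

Dry (AMC I): CN(I) = 4.2·95/(10 − 0.058·95) = 399/(449/100) = 39900/449 ≈ 88.864
Retention S: 1000/CN − 10 with CN=88.864 → S = 500/399 ≈ 1.253 in
Initial abstraction Ia = S/5 = (500/399)/5 = 100/399 ≈ 0.251 in

S = 500/399 in ≈ 1.253 in; Ia = 100/399 in ≈ 0.251 in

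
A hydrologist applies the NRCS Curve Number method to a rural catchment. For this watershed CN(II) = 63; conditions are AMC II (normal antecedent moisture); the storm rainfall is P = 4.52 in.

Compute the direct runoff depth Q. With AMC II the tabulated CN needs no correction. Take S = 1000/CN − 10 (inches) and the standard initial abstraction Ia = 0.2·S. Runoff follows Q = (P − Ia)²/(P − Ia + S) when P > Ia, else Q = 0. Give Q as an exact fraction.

CN(II) = 63; AMC II needs no correction.
Retention S: 1000/CN − 10 with CN=63.000 → S = 370/63 ≈ 5.873 in
Ia = 0.2·(370/63) = 74/63 in ≈ 1.175 in
Since P=4.520 > Ia=1.175: effective rainfall P−Ia = 5269/1575 in
Q = (5269/1575)²/((5269/1575) + 370/63) = (27762361/2480625)/(14519/1575) = 27762361/22867425 in ≈ 1.214 in

Q = 27762361/22867425 in ≈ 1.214 in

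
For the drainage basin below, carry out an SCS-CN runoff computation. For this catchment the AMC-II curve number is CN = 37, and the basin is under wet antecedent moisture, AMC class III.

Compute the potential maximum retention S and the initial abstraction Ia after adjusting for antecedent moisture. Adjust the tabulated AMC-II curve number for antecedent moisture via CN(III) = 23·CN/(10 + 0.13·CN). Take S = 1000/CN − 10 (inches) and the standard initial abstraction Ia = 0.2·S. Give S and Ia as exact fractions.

S = 6300/851 in ≈ 7.403 in; Ia = 1260/851 in ≈ 1.481 in

Adjust CN=37 to AMC III: 23·37/(10 + 0.13·37) → 851 ÷ (1481/100) = 85100/1481 ≈ 57.461
Max retention: S = 1000/(85100/1481) − 10 = 6300/851 in (≈ 7.403 in)
Ia = 0.2·(6300/851) = 1260/851 in ≈ 1.481 in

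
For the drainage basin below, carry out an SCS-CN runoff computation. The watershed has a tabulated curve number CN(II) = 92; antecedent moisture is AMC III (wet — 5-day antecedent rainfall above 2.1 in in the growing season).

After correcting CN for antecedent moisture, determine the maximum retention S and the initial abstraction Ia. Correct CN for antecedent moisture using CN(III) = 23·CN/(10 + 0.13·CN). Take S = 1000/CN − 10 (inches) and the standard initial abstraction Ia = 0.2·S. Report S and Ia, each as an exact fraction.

S = 200/529 in ≈ 0.378 in; Ia = 40/529 in ≈ 0.076 in

Wet (AMC III): CN(III) = 23·92/(10 + 0.13·92) = 2116/(549/25) = 52900/549 ≈ 96.357
Max retention: S = 1000/(52900/549) − 10 = 200/529 in (≈ 0.378 in)
Ia = 0.2·(200/529) = 40/529 in ≈ 0.076 in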